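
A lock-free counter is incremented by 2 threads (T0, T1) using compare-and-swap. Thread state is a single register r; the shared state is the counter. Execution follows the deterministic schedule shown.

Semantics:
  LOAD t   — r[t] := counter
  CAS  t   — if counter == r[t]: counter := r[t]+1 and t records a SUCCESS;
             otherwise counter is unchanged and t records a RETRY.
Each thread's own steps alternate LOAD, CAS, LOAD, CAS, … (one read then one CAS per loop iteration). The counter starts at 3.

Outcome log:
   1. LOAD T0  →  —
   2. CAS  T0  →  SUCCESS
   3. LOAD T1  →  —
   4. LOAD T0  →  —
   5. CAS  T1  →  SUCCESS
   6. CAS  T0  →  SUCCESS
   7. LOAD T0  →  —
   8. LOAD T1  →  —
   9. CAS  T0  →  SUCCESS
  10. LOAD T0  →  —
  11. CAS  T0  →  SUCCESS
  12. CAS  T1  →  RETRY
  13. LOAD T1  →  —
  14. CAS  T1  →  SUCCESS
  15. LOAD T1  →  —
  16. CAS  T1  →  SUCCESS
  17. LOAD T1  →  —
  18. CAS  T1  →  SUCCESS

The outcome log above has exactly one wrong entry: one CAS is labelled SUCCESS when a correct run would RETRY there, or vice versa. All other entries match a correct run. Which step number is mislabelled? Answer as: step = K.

Re-executing:
step 1: T0 LOAD ⇒ load; ctr=3 reg=3
step 2: T0 CAS ⇒ ok; ctr=4 reg=3
step 3: T1 LOAD ⇒ load; ctr=4 reg=4
step 4: T0 LOAD ⇒ load; ctr=4 reg=4
step 5: T1 CAS ⇒ ok; ctr=5 reg=4
step 6: T0 CAS ⇒ retry; ctr=5 reg=4
step 7: T0 LOAD ⇒ load; ctr=5 reg=5
step 8: T1 LOAD ⇒ load; ctr=5 reg=5
step 9: T0 CAS ⇒ ok; ctr=6 reg=5
step 10: T0 LOAD ⇒ load; ctr=6 reg=6
step 11: T0 CAS ⇒ ok; ctr=7 reg=6
step 12: T1 CAS ⇒ retry; ctr=7 reg=5
step 13: T1 LOAD ⇒ load; ctr=7 reg=7
step 14: T1 CAS ⇒ ok; ctr=8 reg=7
step 15: T1 LOAD ⇒ load; ctr=8 reg=8
step 16: T1 CAS ⇒ ok; ctr=9 reg=8
step 17: T1 LOAD ⇒ load; ctr=9 reg=9
step 18: T1 CAS ⇒ ok; ctr=10 reg=9
Log disagrees first at step 6.

step = 6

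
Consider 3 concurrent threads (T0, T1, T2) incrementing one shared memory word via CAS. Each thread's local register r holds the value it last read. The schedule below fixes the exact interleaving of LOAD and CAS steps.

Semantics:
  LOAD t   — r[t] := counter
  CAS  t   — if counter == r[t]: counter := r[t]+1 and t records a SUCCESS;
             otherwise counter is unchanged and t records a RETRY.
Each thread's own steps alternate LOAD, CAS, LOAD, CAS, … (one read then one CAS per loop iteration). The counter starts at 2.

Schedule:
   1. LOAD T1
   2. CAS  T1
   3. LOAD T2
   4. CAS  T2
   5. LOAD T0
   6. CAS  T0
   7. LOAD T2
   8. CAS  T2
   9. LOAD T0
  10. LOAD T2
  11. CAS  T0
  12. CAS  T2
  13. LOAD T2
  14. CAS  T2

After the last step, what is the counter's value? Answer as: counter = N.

   1) LOAD T1:  M=2  r_T1=2
   2) CAS  T1:  M=3  r_T1=2 ✓
   3) LOAD T2:  M=3  r_T2=3
   4) CAS  T2:  M=4  r_T2=3 ✓
   5) LOAD T0:  M=4  r_T0=4
   6) CAS  T0:  M=5  r_T0=4 ✓
   7) LOAD T2:  M=5  r_T2=5
   8) CAS  T2:  M=6  r_T2=5 ✓
   9) LOAD T0:  M=6  r_T0=6
  10) LOAD T2:  M=6  r_T2=6
  11) CAS  T0:  M=7  r_T0=6 ✓
  12) CAS  T2:  M=7  r_T2=6 ✗
  13) LOAD T2:  M=7  r_T2=7
  14) CAS  T2:  M=8  r_T2=7 ✓

counter = 8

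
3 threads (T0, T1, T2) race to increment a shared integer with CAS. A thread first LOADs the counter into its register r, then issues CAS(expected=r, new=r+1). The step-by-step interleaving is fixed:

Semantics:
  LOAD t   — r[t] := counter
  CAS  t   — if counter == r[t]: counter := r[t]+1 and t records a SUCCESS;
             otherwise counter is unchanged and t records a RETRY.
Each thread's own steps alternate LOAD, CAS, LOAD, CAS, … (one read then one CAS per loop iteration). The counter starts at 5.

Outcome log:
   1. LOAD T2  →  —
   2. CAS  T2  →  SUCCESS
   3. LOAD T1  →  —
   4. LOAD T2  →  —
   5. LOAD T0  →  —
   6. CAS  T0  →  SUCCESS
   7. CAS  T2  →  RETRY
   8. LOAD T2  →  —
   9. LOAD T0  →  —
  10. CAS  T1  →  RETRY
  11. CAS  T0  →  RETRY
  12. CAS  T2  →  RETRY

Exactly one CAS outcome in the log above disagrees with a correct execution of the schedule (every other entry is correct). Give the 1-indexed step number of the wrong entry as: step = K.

step = 11

Reference trace:
   1) LOAD T2:  M=5  r_T2=5
   2) CAS  T2:  M=6  r_T2=5 ✓
   3) LOAD T1:  M=6  r_T1=6
   4) LOAD T2:  M=6  r_T2=6
   5) LOAD T0:  M=6  r_T0=6
   6) CAS  T0:  M=7  r_T0=6 ✓
   7) CAS  T2:  M=7  r_T2=6 ✗
   8) LOAD T2:  M=7  r_T2=7
   9) LOAD T0:  M=7  r_T0=7
  10) CAS  T1:  M=7  r_T1=6 ✗
  11) CAS  T0:  M=8  r_T0=7 ✓
  12) CAS  T2:  M=8  r_T2=7 ✗
Mismatch at 11.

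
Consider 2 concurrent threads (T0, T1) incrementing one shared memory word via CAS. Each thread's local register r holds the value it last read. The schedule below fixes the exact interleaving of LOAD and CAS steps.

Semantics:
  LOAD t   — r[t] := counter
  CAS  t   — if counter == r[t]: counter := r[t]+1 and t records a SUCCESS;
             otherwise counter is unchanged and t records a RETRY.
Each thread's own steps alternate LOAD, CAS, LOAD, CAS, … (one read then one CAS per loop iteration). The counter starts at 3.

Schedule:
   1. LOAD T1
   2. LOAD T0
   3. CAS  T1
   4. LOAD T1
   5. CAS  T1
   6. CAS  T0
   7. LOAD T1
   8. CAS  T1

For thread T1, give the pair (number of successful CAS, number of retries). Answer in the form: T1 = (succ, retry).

T1 = (3, 0)

#1 T1 reads 3
#2 T0 reads 3
#3 T1 CAS(3→4) writes; counter now 4
#4 T1 reads 4
#5 T1 CAS(4→5) writes; counter now 5
#6 T0 CAS(3→4) fails; counter now 5
#7 T1 reads 5
#8 T1 CAS(5→6) writes; counter now 6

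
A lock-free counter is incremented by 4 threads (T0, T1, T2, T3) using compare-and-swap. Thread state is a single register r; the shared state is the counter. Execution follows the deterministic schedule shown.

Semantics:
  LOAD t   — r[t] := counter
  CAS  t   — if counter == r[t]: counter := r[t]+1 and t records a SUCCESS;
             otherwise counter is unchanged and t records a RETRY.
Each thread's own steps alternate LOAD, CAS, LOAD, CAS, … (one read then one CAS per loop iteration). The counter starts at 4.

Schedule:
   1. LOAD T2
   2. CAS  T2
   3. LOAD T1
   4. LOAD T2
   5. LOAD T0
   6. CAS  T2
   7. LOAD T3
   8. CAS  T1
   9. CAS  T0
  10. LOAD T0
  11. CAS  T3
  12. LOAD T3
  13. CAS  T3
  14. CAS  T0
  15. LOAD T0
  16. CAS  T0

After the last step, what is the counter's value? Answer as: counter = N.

counter = 9

   1) LOAD T2:  M=4  r_T2=4
   2) CAS  T2:  M=5  r_T2=4 ✓
   3) LOAD T1:  M=5  r_T1=5
   4) LOAD T2:  M=5  r_T2=5
   5) LOAD T0:  M=5  r_T0=5
   6) CAS  T2:  M=6  r_T2=5 ✓
   7) LOAD T3:  M=6  r_T3=6
   8) CAS  T1:  M=6  r_T1=5 ✗
   9) CAS  T0:  M=6  r_T0=5 ✗
  10) LOAD T0:  M=6  r_T0=6
  11) CAS  T3:  M=7  r_T3=6 ✓
  12) LOAD T3:  M=7  r_T3=7
  13) CAS  T3:  M=8  r_T3=7 ✓
  14) CAS  T0:  M=8  r_T0=6 ✗
  15) LOAD T0:  M=8  r_T0=8
  16) CAS  T0:  M=9  r_T0=8 ✓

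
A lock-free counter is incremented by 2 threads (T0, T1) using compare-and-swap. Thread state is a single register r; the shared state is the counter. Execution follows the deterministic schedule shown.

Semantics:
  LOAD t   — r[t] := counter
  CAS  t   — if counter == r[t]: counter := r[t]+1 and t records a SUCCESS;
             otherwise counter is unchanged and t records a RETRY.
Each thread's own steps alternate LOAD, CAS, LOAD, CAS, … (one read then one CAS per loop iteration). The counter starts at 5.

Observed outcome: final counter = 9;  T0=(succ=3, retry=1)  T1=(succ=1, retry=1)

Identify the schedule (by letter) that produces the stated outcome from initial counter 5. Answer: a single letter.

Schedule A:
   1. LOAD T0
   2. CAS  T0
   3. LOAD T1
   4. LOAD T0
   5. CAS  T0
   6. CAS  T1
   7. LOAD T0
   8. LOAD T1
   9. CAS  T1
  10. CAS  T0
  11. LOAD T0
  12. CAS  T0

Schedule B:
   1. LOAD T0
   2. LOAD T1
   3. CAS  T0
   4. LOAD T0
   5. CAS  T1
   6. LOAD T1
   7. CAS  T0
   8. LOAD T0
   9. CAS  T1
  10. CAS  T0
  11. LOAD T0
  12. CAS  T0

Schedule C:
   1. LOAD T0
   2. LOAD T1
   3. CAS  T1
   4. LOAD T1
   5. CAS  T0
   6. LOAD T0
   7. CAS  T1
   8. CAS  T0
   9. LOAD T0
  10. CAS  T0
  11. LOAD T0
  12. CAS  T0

A

Run A:
T0 LOAD — after: cnt=5, r=5 — load
T0 CAS — after: cnt=6, r=5 — ok
T1 LOAD — after: cnt=6, r=6 — load
T0 LOAD — after: cnt=6, r=6 — load
T0 CAS — after: cnt=7, r=6 — ok
T1 CAS — after: cnt=7, r=6 — retry
T0 LOAD — after: cnt=7, r=7 — load
T1 LOAD — after: cnt=7, r=7 — load
T1 CAS — after: cnt=8, r=7 — ok
T0 CAS — after: cnt=8, r=7 — retry
T0 LOAD — after: cnt=8, r=8 — load
T0 CAS — after: cnt=9, r=8 — ok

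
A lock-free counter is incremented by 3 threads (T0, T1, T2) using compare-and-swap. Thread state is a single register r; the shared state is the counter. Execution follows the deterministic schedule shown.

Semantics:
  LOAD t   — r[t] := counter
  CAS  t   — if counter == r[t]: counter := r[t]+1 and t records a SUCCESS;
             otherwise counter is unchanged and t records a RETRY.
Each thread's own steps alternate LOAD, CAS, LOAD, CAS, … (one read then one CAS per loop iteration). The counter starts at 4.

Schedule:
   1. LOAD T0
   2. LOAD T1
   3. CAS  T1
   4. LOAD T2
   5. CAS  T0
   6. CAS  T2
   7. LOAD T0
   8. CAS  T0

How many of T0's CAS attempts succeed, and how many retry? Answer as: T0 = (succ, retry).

T0 = (1, 1)

step 1: T0 LOAD ⇒ load; ctr=4 reg=4
step 2: T1 LOAD ⇒ load; ctr=4 reg=4
step 3: T1 CAS ⇒ ok; ctr=5 reg=4
step 4: T2 LOAD ⇒ load; ctr=5 reg=5
step 5: T0 CAS ⇒ retry; ctr=5 reg=4
step 6: T2 CAS ⇒ ok; ctr=6 reg=5
step 7: T0 LOAD ⇒ load; ctr=6 reg=6
step 8: T0 CAS ⇒ ok; ctr=7 reg=6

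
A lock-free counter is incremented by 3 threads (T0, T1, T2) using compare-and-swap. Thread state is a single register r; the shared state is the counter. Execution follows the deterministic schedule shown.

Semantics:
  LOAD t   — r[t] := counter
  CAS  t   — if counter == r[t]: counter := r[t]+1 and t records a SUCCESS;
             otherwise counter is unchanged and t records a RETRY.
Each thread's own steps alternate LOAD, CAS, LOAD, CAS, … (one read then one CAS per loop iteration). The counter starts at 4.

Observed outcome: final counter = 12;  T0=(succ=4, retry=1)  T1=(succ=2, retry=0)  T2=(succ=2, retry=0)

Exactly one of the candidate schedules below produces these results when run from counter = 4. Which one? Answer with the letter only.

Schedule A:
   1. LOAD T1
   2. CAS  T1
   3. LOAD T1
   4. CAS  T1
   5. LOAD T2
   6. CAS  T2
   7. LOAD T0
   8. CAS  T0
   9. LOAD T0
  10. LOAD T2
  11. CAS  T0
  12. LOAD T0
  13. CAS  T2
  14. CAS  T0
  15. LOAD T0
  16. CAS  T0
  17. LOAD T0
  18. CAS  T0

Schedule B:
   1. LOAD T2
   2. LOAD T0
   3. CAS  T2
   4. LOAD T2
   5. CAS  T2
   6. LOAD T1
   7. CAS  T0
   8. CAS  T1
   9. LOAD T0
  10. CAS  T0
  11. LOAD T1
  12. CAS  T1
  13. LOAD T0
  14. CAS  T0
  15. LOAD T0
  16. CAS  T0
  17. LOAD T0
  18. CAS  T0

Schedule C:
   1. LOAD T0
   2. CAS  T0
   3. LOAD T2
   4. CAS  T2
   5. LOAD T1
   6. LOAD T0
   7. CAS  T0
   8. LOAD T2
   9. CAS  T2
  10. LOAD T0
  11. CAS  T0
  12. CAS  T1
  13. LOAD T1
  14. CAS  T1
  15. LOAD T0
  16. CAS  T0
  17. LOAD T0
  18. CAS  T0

B

Tracing schedule B:
   1) LOAD T2:  M=4  r_T2=4
   2) LOAD T0:  M=4  r_T0=4
   3) CAS  T2:  M=5  r_T2=4 ✓
   4) LOAD T2:  M=5  r_T2=5
   5) CAS  T2:  M=6  r_T2=5 ✓
   6) LOAD T1:  M=6  r_T1=6
   7) CAS  T0:  M=6  r_T0=4 ✗
   8) CAS  T1:  M=7  r_T1=6 ✓
   9) LOAD T0:  M=7  r_T0=7
  10) CAS  T0:  M=8  r_T0=7 ✓
  11) LOAD T1:  M=8  r_T1=8
  12) CAS  T1:  M=9  r_T1=8 ✓
  13) LOAD T0:  M=9  r_T0=9
  14) CAS  T0:  M=10  r_T0=9 ✓
  15) LOAD T0:  M=10  r_T0=10
  16) CAS  T0:  M=11  r_T0=10 ✓
  17) LOAD T0:  M=11  r_T0=11
  18) CAS  T0:  M=12  r_T0=11 ✓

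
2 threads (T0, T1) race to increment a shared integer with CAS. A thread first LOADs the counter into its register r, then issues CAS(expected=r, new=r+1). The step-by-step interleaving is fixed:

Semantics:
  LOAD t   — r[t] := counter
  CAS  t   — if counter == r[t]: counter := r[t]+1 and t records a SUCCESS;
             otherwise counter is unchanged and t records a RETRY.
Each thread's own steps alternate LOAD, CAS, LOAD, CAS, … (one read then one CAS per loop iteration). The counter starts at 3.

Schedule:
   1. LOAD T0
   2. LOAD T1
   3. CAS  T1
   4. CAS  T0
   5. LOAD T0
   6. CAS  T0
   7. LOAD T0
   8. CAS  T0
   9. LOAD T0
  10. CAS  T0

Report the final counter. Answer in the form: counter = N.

counter = 7

T0 LOAD — after: cnt=3, r=3 — load
T1 LOAD — after: cnt=3, r=3 — load
T1 CAS — after: cnt=4, r=3 — ok
T0 CAS — after: cnt=4, r=3 — retry
T0 LOAD — after: cnt=4, r=4 — load
T0 CAS — after: cnt=5, r=4 — ok
T0 LOAD — after: cnt=5, r=5 — load
T0 CAS — after: cnt=6, r=5 — ok
T0 LOAD — after: cnt=6, r=6 — load
T0 CAS — after: cnt=7, r=6 — ok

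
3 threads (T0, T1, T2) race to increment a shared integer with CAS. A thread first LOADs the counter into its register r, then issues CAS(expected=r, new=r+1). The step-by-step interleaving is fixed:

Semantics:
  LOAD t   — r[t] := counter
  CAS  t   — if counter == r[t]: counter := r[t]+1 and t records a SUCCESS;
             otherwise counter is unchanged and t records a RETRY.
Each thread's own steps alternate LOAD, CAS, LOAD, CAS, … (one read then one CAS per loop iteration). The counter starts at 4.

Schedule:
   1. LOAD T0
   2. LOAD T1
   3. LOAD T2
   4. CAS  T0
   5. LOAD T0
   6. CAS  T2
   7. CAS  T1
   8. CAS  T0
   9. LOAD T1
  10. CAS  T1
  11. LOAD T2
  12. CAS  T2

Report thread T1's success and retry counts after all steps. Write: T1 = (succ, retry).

T0 LOAD — after: cnt=4, r=4 — load
T1 LOAD — after: cnt=4, r=4 — load
T2 LOAD — after: cnt=4, r=4 — load
T0 CAS — after: cnt=5, r=4 — ok
T0 LOAD — after: cnt=5, r=5 — load
T2 CAS — after: cnt=5, r=4 — retry
T1 CAS — after: cnt=5, r=4 — retry
T0 CAS — after: cnt=6, r=5 — ok
T1 LOAD — after: cnt=6, r=6 — load
T1 CAS — after: cnt=7, r=6 — ok
T2 LOAD — after: cnt=7, r=7 — load
T2 CAS — after: cnt=8, r=7 — ok

T1 = (1, 1)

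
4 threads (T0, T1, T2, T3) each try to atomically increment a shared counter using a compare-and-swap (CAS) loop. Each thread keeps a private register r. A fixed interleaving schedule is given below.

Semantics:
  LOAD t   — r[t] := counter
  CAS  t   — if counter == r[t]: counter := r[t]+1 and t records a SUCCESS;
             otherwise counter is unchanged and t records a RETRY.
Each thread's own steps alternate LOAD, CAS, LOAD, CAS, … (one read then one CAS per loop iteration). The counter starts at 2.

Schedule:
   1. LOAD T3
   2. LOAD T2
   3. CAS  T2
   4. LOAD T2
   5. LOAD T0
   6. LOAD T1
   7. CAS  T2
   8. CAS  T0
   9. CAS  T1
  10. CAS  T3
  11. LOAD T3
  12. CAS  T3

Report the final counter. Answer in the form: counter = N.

#1 T3 reads 2
#2 T2 reads 2
#3 T2 CAS(2→3) writes; counter now 3
#4 T2 reads 3
#5 T0 reads 3
#6 T1 reads 3
#7 T2 CAS(3→4) writes; counter now 4
#8 T0 CAS(3→4) fails; counter now 4
#9 T1 CAS(3→4) fails; counter now 4
#10 T3 CAS(2→3) fails; counter now 4
#11 T3 reads 4
#12 T3 CAS(4→5) writes; counter now 5

counter = 5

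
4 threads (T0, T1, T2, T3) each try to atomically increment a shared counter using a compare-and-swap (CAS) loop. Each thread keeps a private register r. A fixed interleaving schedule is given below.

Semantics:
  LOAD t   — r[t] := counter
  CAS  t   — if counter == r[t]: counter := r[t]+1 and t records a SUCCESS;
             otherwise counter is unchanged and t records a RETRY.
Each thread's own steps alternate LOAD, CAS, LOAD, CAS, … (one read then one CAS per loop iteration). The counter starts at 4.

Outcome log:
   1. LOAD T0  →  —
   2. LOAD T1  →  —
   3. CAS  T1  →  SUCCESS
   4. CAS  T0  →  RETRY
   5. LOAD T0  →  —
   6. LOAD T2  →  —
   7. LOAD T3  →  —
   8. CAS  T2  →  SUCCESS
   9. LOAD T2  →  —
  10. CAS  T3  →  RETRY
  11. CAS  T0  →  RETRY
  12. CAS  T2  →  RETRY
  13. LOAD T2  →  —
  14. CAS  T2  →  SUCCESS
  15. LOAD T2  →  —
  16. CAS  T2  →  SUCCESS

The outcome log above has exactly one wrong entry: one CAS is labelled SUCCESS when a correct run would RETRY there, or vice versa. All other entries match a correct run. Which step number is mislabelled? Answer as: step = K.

Reference trace:
T0 LOAD — after: cnt=4, r=4 — load
T1 LOAD — after: cnt=4, r=4 — load
T1 CAS — after: cnt=5, r=4 — ok
T0 CAS — after: cnt=5, r=4 — retry
T0 LOAD — after: cnt=5, r=5 — load
T2 LOAD — after: cnt=5, r=5 — load
T3 LOAD — after: cnt=5, r=5 — load
T2 CAS — after: cnt=6, r=5 — ok
T2 LOAD — after: cnt=6, r=6 — load
T3 CAS — after: cnt=6, r=5 — retry
T0 CAS — after: cnt=6, r=5 — retry
T2 CAS — after: cnt=7, r=6 — ok
T2 LOAD — after: cnt=7, r=7 — load
T2 CAS — after: cnt=8, r=7 — ok
T2 LOAD — after: cnt=8, r=8 — load
T2 CAS — after: cnt=9, r=8 — ok
Mismatch at 12.

step = 12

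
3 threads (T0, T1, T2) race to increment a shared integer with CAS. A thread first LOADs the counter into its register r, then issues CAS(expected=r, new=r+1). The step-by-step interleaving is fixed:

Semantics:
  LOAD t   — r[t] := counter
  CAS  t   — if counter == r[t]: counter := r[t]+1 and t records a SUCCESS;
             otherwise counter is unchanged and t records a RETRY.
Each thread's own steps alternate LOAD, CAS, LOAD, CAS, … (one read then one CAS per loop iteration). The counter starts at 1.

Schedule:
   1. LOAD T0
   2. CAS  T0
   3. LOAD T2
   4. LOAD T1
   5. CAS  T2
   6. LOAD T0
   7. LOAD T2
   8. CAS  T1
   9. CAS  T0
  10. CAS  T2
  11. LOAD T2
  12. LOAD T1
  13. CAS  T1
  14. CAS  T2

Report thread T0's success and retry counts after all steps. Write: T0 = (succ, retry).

#1 T0 reads 1
#2 T0 CAS(1→2) writes; counter now 2
#3 T2 reads 2
#4 T1 reads 2
#5 T2 CAS(2→3) writes; counter now 3
#6 T0 reads 3
#7 T2 reads 3
#8 T1 CAS(2→3) fails; counter now 3
#9 T0 CAS(3→4) writes; counter now 4
#10 T2 CAS(3→4) fails; counter now 4
#11 T2 reads 4
#12 T1 reads 4
#13 T1 CAS(4→5) writes; counter now 5
#14 T2 CAS(4→5) fails; counter now 5

T0 = (2, 0)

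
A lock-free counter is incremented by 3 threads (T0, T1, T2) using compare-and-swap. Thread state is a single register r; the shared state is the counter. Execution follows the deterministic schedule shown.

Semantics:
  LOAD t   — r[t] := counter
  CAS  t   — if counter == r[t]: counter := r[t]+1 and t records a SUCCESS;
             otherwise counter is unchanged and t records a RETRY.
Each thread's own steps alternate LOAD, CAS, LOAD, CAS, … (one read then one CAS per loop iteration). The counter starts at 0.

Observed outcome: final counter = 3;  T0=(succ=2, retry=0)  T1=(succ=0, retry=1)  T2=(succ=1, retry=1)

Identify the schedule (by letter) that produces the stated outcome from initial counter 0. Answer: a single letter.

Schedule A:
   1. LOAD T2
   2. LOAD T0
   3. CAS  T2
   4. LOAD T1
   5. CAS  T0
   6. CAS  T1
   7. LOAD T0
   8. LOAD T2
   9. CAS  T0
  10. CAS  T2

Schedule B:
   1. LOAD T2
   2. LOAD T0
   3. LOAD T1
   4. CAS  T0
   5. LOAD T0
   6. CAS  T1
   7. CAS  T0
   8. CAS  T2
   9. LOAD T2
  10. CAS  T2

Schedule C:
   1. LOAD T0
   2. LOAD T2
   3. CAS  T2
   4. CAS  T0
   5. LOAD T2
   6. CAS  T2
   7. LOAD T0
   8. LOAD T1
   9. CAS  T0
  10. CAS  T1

Simulating candidate B:
[1] T2.load  rd  (counter 0, T2.r 0)
[2] T0.load  rd  (counter 0, T0.r 0)
[3] T1.load  rd  (counter 0, T1.r 0)
[4] T0.cas  hit  (counter 1, T0.r 0)
[5] T0.load  rd  (counter 1, T0.r 1)
[6] T1.cas  miss  (counter 1, T1.r 0)
[7] T0.cas  hit  (counter 2, T0.r 1)
[8] T2.cas  miss  (counter 2, T2.r 0)
[9] T2.load  rd  (counter 2, T2.r 2)
[10] T2.cas  hit  (counter 3, T2.r 2)

B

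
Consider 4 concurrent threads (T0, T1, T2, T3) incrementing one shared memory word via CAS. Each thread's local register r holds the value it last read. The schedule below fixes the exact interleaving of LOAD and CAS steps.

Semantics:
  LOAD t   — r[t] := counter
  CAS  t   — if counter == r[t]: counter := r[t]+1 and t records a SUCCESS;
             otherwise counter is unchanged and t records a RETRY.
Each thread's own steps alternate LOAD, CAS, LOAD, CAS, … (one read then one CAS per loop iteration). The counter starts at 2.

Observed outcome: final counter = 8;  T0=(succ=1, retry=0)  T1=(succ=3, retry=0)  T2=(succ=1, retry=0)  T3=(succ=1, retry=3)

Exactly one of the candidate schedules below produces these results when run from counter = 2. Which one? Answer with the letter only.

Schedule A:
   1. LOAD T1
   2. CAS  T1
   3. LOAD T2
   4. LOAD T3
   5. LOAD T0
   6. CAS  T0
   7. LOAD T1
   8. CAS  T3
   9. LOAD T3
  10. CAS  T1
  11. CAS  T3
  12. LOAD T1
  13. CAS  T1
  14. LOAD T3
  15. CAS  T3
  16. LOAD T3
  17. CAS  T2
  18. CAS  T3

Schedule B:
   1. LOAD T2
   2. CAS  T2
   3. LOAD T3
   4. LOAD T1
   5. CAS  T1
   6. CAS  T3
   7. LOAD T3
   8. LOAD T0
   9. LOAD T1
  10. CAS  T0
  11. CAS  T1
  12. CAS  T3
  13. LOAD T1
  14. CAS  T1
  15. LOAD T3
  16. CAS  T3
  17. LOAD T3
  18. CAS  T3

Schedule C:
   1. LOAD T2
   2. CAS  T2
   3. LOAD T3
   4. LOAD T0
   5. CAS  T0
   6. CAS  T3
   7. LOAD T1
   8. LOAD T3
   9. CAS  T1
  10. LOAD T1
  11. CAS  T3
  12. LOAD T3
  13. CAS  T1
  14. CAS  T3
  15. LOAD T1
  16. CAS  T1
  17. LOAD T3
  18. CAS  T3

C

Simulating candidate C:
   1) LOAD T2:  M=2  r_T2=2
   2) CAS  T2:  M=3  r_T2=2 ✓
   3) LOAD T3:  M=3  r_T3=3
   4) LOAD T0:  M=3  r_T0=3
   5) CAS  T0:  M=4  r_T0=3 ✓
   6) CAS  T3:  M=4  r_T3=3 ✗
   7) LOAD T1:  M=4  r_T1=4
   8) LOAD T3:  M=4  r_T3=4
   9) CAS  T1:  M=5  r_T1=4 ✓
  10) LOAD T1:  M=5  r_T1=5
  11) CAS  T3:  M=5  r_T3=4 ✗
  12) LOAD T3:  M=5  r_T3=5
  13) CAS  T1:  M=6  r_T1=5 ✓
  14) CAS  T3:  M=6  r_T3=5 ✗
  15) LOAD T1:  M=6  r_T1=6
  16) CAS  T1:  M=7  r_T1=6 ✓
  17) LOAD T3:  M=7  r_T3=7
  18) CAS  T3:  M=8  r_T3=7 ✓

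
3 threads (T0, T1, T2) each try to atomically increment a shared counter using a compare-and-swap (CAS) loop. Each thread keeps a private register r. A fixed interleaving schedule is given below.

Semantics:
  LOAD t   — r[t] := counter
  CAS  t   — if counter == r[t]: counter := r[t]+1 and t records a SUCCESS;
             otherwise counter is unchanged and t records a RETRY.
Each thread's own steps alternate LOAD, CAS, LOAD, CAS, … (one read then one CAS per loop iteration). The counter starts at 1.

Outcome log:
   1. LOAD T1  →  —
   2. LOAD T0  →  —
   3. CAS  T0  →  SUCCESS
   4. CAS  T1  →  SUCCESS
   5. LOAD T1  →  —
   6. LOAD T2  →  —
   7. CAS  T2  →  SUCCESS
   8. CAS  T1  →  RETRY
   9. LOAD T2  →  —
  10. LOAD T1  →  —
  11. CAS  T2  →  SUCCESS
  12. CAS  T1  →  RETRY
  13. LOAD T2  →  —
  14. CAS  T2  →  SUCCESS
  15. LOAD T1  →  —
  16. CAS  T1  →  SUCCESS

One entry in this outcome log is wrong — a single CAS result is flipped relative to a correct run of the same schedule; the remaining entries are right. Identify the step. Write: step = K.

Correct run:
#1 T1 reads 1
#2 T0 reads 1
#3 T0 CAS(1→2) writes; counter now 2
#4 T1 CAS(1→2) fails; counter now 2
#5 T1 reads 2
#6 T2 reads 2
#7 T2 CAS(2→3) writes; counter now 3
#8 T1 CAS(2→3) fails; counter now 3
#9 T2 reads 3
#10 T1 reads 3
#11 T2 CAS(3→4) writes; counter now 4
#12 T1 CAS(3→4) fails; counter now 4
#13 T2 reads 4
#14 T2 CAS(4→5) writes; counter now 5
#15 T1 reads 5
#16 T1 CAS(5→6) writes; counter now 6
Log disagrees first at step 4.

step = 4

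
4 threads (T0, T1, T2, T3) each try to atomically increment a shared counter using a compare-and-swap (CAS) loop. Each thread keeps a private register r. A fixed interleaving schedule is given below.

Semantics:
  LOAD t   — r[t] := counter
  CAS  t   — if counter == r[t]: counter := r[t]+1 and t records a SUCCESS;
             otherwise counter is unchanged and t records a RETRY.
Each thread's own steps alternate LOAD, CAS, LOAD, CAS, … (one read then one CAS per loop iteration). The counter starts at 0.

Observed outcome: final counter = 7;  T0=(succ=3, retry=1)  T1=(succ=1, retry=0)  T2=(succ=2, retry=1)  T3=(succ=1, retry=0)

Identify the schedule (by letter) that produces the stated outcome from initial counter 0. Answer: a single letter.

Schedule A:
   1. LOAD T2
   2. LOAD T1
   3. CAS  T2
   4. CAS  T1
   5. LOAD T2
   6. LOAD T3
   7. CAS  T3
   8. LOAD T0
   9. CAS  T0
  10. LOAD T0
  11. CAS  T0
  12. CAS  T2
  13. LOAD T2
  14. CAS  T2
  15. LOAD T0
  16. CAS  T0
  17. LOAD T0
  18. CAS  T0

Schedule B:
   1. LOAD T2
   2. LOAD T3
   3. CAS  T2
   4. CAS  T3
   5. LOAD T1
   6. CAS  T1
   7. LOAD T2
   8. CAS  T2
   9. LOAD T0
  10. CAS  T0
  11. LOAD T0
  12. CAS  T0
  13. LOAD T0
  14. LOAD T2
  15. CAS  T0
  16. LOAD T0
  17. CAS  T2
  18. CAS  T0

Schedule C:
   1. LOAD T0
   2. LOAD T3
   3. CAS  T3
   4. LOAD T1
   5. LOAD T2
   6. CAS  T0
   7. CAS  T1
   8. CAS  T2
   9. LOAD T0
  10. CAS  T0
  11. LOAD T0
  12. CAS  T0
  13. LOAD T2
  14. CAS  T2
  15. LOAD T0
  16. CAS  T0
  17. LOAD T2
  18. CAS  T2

Simulating candidate C:
step 1: T0 LOAD ⇒ load; ctr=0 reg=0
step 2: T3 LOAD ⇒ load; ctr=0 reg=0
step 3: T3 CAS ⇒ ok; ctr=1 reg=0
step 4: T1 LOAD ⇒ load; ctr=1 reg=1
step 5: T2 LOAD ⇒ load; ctr=1 reg=1
step 6: T0 CAS ⇒ retry; ctr=1 reg=0
step 7: T1 CAS ⇒ ok; ctr=2 reg=1
step 8: T2 CAS ⇒ retry; ctr=2 reg=1
step 9: T0 LOAD ⇒ load; ctr=2 reg=2
step 10: T0 CAS ⇒ ok; ctr=3 reg=2
step 11: T0 LOAD ⇒ load; ctr=3 reg=3
step 12: T0 CAS ⇒ ok; ctr=4 reg=3
step 13: T2 LOAD ⇒ load; ctr=4 reg=4
step 14: T2 CAS ⇒ ok; ctr=5 reg=4
step 15: T0 LOAD ⇒ load; ctr=5 reg=5
step 16: T0 CAS ⇒ ok; ctr=6 reg=5
step 17: T2 LOAD ⇒ load; ctr=6 reg=6
step 18: T2 CAS ⇒ ok; ctr=7 reg=6

C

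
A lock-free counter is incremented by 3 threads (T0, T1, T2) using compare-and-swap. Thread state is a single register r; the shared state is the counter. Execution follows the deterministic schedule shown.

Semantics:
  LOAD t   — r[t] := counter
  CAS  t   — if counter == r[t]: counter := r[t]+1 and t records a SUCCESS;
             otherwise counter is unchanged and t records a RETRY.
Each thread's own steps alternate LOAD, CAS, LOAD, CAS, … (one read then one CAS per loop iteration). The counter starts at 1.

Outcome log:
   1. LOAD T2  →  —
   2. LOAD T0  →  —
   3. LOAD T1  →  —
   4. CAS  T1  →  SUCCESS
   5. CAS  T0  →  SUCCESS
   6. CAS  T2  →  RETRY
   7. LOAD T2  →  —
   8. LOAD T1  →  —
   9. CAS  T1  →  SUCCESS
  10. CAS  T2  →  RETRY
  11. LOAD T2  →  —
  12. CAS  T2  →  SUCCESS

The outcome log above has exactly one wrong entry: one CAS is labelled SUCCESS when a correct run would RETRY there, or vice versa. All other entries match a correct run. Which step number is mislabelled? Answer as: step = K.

step = 5

Correct run:
[1] T2.load  rd  (counter 1, T2.r 1)
[2] T0.load  rd  (counter 1, T0.r 1)
[3] T1.load  rd  (counter 1, T1.r 1)
[4] T1.cas  hit  (counter 2, T1.r 1)
[5] T0.cas  miss  (counter 2, T0.r 1)
[6] T2.cas  miss  (counter 2, T2.r 1)
[7] T2.load  rd  (counter 2, T2.r 2)
[8] T1.load  rd  (counter 2, T1.r 2)
[9] T1.cas  hit  (counter 3, T1.r 2)
[10] T2.cas  miss  (counter 3, T2.r 2)
[11] T2.load  rd  (counter 3, T2.r 3)
[12] T2.cas  hit  (counter 4, T2.r 3)
Mismatch at 5.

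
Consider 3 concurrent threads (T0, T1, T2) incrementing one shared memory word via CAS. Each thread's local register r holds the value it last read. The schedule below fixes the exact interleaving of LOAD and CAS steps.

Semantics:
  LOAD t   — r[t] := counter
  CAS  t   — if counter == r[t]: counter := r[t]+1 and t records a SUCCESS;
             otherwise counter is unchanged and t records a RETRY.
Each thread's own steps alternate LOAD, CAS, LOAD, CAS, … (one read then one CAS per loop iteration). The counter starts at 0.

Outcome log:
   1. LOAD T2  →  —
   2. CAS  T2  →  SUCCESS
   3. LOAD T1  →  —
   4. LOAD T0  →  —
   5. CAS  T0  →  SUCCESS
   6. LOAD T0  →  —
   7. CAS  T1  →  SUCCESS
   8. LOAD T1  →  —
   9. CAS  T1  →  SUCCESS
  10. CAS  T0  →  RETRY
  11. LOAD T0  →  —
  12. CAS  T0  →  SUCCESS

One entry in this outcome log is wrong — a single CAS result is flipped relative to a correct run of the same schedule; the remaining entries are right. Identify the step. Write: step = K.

step = 7

Correct run:
step 1: T2 LOAD ⇒ load; ctr=0 reg=0
step 2: T2 CAS ⇒ ok; ctr=1 reg=0
step 3: T1 LOAD ⇒ load; ctr=1 reg=1
step 4: T0 LOAD ⇒ load; ctr=1 reg=1
step 5: T0 CAS ⇒ ok; ctr=2 reg=1
step 6: T0 LOAD ⇒ load; ctr=2 reg=2
step 7: T1 CAS ⇒ retry; ctr=2 reg=1
step 8: T1 LOAD ⇒ load; ctr=2 reg=2
step 9: T1 CAS ⇒ ok; ctr=3 reg=2
step 10: T0 CAS ⇒ retry; ctr=3 reg=2
step 11: T0 LOAD ⇒ load; ctr=3 reg=3
step 12: T0 CAS ⇒ ok; ctr=4 reg=3
Flip is step 7.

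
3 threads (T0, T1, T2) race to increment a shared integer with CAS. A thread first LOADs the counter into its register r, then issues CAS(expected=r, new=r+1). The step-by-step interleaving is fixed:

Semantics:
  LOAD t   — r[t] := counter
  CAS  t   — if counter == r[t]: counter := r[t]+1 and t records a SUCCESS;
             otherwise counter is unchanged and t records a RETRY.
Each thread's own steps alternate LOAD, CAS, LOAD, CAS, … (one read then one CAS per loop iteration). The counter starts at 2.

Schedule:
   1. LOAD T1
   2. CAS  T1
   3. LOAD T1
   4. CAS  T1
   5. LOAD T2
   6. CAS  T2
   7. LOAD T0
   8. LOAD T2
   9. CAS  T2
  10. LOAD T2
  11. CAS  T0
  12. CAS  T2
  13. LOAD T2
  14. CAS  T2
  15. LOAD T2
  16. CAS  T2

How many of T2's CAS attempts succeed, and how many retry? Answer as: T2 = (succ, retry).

1. LOAD T1 → mem=2 r[T1]=2 [LOAD]
2. CAS T1 → mem=3 r[T1]=2 [OK]
3. LOAD T1 → mem=3 r[T1]=3 [LOAD]
4. CAS T1 → mem=4 r[T1]=3 [OK]
5. LOAD T2 → mem=4 r[T2]=4 [LOAD]
6. CAS T2 → mem=5 r[T2]=4 [OK]
7. LOAD T0 → mem=5 r[T0]=5 [LOAD]
8. LOAD T2 → mem=5 r[T2]=5 [LOAD]
9. CAS T2 → mem=6 r[T2]=5 [OK]
10. LOAD T2 → mem=6 r[T2]=6 [LOAD]
11. CAS T0 → mem=6 r[T0]=5 [RETRY]
12. CAS T2 → mem=7 r[T2]=6 [OK]
13. LOAD T2 → mem=7 r[T2]=7 [LOAD]
14. CAS T2 → mem=8 r[T2]=7 [OK]
15. LOAD T2 → mem=8 r[T2]=8 [LOAD]
16. CAS T2 → mem=9 r[T2]=8 [OK]

T2 = (5, 0)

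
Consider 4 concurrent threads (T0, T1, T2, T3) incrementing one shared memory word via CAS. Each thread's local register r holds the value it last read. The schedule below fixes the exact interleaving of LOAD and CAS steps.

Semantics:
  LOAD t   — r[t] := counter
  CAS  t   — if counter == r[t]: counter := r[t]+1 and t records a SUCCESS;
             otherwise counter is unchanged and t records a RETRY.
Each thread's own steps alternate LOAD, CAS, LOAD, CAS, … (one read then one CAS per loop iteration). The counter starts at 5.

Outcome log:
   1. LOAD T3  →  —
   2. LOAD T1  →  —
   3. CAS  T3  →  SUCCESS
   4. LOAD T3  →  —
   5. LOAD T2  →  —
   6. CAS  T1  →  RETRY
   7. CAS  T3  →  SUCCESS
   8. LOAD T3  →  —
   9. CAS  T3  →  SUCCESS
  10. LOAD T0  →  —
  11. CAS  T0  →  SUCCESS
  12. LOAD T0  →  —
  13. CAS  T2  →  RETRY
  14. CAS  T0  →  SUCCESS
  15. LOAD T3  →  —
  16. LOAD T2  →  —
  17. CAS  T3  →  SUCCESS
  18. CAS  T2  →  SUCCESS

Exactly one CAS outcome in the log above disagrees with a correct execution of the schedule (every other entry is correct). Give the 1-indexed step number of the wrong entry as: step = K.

Correct run:
T3 LOAD — after: cnt=5, r=5 — load
T1 LOAD — after: cnt=5, r=5 — load
T3 CAS — after: cnt=6, r=5 — ok
T3 LOAD — after: cnt=6, r=6 — load
T2 LOAD — after: cnt=6, r=6 — load
T1 CAS — after: cnt=6, r=5 — retry
T3 CAS — after: cnt=7, r=6 — ok
T3 LOAD — after: cnt=7, r=7 — load
T3 CAS — after: cnt=8, r=7 — ok
T0 LOAD — after: cnt=8, r=8 — load
T0 CAS — after: cnt=9, r=8 — ok
T0 LOAD — after: cnt=9, r=9 — load
T2 CAS — after: cnt=9, r=6 — retry
T0 CAS — after: cnt=10, r=9 — ok
T3 LOAD — after: cnt=10, r=10 — load
T2 LOAD — after: cnt=10, r=10 — load
T3 CAS — after: cnt=11, r=10 — ok
T2 CAS — after: cnt=11, r=10 — retry
Flip is step 18.

step = 18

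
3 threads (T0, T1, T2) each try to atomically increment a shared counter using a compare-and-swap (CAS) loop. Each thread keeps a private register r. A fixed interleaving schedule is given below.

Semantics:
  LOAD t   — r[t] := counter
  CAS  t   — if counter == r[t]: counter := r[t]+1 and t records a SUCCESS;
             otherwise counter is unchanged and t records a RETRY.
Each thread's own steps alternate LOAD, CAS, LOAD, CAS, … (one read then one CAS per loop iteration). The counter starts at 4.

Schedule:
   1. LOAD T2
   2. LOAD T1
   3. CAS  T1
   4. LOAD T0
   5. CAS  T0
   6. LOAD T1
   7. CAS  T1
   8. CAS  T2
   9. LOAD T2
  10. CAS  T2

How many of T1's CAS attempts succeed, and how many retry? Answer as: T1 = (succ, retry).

T2 LOAD — after: cnt=4, r=4 — load
T1 LOAD — after: cnt=4, r=4 — load
T1 CAS — after: cnt=5, r=4 — ok
T0 LOAD — after: cnt=5, r=5 — load
T0 CAS — after: cnt=6, r=5 — ok
T1 LOAD — after: cnt=6, r=6 — load
T1 CAS — after: cnt=7, r=6 — ok
T2 CAS — after: cnt=7, r=4 — retry
T2 LOAD — after: cnt=7, r=7 — load
T2 CAS — after: cnt=8, r=7 — ok

T1 = (2, 0)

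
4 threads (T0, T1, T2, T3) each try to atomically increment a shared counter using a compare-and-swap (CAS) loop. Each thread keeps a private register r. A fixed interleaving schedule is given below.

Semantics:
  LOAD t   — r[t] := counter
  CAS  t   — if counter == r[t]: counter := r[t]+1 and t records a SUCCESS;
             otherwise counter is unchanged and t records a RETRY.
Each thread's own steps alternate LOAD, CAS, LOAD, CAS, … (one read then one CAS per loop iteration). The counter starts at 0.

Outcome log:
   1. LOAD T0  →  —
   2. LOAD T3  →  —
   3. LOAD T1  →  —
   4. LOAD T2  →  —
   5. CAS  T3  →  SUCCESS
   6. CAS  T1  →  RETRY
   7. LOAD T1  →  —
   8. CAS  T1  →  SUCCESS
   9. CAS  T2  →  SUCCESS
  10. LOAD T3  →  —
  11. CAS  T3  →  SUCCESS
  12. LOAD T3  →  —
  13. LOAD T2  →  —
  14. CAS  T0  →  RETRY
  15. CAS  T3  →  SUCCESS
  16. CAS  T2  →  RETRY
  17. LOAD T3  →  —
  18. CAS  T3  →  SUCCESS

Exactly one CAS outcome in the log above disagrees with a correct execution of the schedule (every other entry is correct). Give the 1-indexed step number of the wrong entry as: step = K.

step = 9

Correct run:
T0 LOAD — after: cnt=0, r=0 — load
T3 LOAD — after: cnt=0, r=0 — load
T1 LOAD — after: cnt=0, r=0 — load
T2 LOAD — after: cnt=0, r=0 — load
T3 CAS — after: cnt=1, r=0 — ok
T1 CAS — after: cnt=1, r=0 — retry
T1 LOAD — after: cnt=1, r=1 — load
T1 CAS — after: cnt=2, r=1 — ok
T2 CAS — after: cnt=2, r=0 — retry
T3 LOAD — after: cnt=2, r=2 — load
T3 CAS — after: cnt=3, r=2 — ok
T3 LOAD — after: cnt=3, r=3 — load
T2 LOAD — after: cnt=3, r=3 — load
T0 CAS — after: cnt=3, r=0 — retry
T3 CAS — after: cnt=4, r=3 — ok
T2 CAS — after: cnt=4, r=3 — retry
T3 LOAD — after: cnt=4, r=4 — load
T3 CAS — after: cnt=5, r=4 — ok
Log disagrees first at step 9.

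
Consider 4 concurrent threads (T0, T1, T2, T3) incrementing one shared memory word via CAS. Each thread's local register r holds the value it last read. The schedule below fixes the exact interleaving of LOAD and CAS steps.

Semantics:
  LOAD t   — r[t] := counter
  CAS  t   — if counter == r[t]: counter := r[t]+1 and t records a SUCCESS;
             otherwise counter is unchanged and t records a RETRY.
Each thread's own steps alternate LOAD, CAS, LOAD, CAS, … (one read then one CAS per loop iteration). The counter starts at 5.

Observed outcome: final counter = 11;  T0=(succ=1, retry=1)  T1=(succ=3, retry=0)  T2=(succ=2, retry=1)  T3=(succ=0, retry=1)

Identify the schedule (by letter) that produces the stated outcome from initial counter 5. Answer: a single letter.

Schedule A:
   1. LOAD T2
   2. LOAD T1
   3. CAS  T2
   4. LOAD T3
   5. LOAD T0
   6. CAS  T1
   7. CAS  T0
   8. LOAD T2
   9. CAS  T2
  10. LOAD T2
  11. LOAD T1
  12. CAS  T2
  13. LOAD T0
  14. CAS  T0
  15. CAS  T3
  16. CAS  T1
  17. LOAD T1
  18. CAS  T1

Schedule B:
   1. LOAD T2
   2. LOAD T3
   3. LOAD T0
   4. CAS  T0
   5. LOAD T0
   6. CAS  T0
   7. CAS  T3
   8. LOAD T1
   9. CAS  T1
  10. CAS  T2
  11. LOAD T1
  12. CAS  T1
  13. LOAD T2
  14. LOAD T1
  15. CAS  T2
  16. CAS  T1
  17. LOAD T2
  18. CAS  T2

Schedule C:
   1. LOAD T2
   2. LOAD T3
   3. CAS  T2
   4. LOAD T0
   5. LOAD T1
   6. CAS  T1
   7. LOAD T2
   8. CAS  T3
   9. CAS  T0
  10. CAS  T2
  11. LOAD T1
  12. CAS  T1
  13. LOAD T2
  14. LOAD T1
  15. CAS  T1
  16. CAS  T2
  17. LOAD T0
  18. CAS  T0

C

Simulating candidate C:
step 1: T2 LOAD ⇒ load; ctr=5 reg=5
step 2: T3 LOAD ⇒ load; ctr=5 reg=5
step 3: T2 CAS ⇒ ok; ctr=6 reg=5
step 4: T0 LOAD ⇒ load; ctr=6 reg=6
step 5: T1 LOAD ⇒ load; ctr=6 reg=6
step 6: T1 CAS ⇒ ok; ctr=7 reg=6
step 7: T2 LOAD ⇒ load; ctr=7 reg=7
step 8: T3 CAS ⇒ retry; ctr=7 reg=5
step 9: T0 CAS ⇒ retry; ctr=7 reg=6
step 10: T2 CAS ⇒ ok; ctr=8 reg=7
step 11: T1 LOAD ⇒ load; ctr=8 reg=8
step 12: T1 CAS ⇒ ok; ctr=9 reg=8
step 13: T2 LOAD ⇒ load; ctr=9 reg=9
step 14: T1 LOAD ⇒ load; ctr=9 reg=9
step 15: T1 CAS ⇒ ok; ctr=10 reg=9
step 16: T2 CAS ⇒ retry; ctr=10 reg=9
step 17: T0 LOAD ⇒ load; ctr=10 reg=10
step 18: T0 CAS ⇒ ok; ctr=11 reg=10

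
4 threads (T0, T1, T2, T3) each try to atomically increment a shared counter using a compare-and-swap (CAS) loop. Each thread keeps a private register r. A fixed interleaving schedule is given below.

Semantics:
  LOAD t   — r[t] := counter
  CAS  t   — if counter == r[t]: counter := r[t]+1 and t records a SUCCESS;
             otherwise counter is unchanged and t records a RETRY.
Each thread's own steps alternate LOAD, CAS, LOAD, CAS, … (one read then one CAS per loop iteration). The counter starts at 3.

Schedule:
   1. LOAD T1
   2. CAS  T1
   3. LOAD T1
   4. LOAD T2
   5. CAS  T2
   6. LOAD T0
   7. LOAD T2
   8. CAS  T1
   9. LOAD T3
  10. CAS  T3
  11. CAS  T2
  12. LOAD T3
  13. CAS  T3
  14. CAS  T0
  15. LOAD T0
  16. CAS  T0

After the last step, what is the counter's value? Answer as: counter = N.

counter = 8

[1] T1.load  rd  (counter 3, T1.r 3)
[2] T1.cas  hit  (counter 4, T1.r 3)
[3] T1.load  rd  (counter 4, T1.r 4)
[4] T2.load  rd  (counter 4, T2.r 4)
[5] T2.cas  hit  (counter 5, T2.r 4)
[6] T0.load  rd  (counter 5, T0.r 5)
[7] T2.load  rd  (counter 5, T2.r 5)
[8] T1.cas  miss  (counter 5, T1.r 4)
[9] T3.load  rd  (counter 5, T3.r 5)
[10] T3.cas  hit  (counter 6, T3.r 5)
[11] T2.cas  miss  (counter 6, T2.r 5)
[12] T3.load  rd  (counter 6, T3.r 6)
[13] T3.cas  hit  (counter 7, T3.r 6)
[14] T0.cas  miss  (counter 7, T0.r 5)
[15] T0.load  rd  (counter 7, T0.r 7)
[16] T0.cas  hit  (counter 8, T0.r 7)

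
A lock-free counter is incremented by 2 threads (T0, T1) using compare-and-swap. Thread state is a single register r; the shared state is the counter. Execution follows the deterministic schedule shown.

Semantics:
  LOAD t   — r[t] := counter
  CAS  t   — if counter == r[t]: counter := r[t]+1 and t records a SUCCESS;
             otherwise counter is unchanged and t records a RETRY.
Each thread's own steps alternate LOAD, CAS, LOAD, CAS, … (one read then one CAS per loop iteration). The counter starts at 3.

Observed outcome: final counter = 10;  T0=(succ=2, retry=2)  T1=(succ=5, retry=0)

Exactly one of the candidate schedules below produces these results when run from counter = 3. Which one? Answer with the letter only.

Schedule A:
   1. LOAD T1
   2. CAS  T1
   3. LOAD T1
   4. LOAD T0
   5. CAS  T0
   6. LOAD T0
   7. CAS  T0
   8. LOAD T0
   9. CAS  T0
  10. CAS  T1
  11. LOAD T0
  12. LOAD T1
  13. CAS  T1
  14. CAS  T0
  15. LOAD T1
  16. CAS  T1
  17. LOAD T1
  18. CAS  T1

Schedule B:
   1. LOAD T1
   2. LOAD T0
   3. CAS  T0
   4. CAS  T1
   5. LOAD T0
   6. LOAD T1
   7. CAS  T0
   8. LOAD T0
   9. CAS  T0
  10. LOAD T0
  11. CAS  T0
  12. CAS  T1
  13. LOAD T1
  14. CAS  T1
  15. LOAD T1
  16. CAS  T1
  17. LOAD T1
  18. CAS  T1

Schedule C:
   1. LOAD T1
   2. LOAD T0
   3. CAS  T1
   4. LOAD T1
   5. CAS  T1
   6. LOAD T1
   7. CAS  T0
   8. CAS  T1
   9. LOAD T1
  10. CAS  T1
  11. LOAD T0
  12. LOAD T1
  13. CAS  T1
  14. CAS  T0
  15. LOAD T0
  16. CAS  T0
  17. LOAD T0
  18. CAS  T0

Tracing schedule C:
[1] T1.load  rd  (counter 3, T1.r 3)
[2] T0.load  rd  (counter 3, T0.r 3)
[3] T1.cas  hit  (counter 4, T1.r 3)
[4] T1.load  rd  (counter 4, T1.r 4)
[5] T1.cas  hit  (counter 5, T1.r 4)
[6] T1.load  rd  (counter 5, T1.r 5)
[7] T0.cas  miss  (counter 5, T0.r 3)
[8] T1.cas  hit  (counter 6, T1.r 5)
[9] T1.load  rd  (counter 6, T1.r 6)
[10] T1.cas  hit  (counter 7, T1.r 6)
[11] T0.load  rd  (counter 7, T0.r 7)
[12] T1.load  rd  (counter 7, T1.r 7)
[13] T1.cas  hit  (counter 8, T1.r 7)
[14] T0.cas  miss  (counter 8, T0.r 7)
[15] T0.load  rd  (counter 8, T0.r 8)
[16] T0.cas  hit  (counter 9, T0.r 8)
[17] T0.load  rd  (counter 9, T0.r 9)
[18] T0.cas  hit  (counter 10, T0.r 9)

C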